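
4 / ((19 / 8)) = 32 / 19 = 1.68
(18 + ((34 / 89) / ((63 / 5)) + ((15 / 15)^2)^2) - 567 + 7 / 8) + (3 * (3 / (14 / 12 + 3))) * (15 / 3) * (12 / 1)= -93635707 / 224280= -417.49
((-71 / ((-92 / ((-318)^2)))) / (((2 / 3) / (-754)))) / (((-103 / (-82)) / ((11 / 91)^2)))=-1549426832514 / 1509053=-1026754.42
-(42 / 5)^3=-74088 / 125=-592.70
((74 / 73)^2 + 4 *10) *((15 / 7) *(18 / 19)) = 59031720 / 708757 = 83.29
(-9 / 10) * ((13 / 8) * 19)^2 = -857.94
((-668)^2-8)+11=446227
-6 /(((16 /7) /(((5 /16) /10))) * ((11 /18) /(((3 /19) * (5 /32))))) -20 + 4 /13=-219189239 /11128832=-19.70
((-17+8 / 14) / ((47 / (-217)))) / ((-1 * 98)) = -3565 / 4606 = -0.77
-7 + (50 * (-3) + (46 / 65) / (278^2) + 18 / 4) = -191519401 / 1255865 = -152.50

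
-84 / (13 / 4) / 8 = -42 / 13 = -3.23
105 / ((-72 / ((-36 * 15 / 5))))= 315 / 2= 157.50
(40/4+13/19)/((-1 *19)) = -203/361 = -0.56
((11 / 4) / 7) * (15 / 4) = 165 / 112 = 1.47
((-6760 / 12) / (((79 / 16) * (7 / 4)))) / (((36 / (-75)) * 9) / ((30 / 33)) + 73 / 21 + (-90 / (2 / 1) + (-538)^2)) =-6760000 / 30006926527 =-0.00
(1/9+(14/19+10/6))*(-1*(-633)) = 90730/57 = 1591.75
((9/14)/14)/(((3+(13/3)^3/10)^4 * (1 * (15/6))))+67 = 268413653121679483/4006173855801649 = 67.00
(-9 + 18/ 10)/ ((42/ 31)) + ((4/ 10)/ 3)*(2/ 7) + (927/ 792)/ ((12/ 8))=-20771/ 4620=-4.50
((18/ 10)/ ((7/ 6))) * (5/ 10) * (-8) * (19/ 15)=-1368/ 175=-7.82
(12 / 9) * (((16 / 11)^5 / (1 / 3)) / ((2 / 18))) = 37748736 / 161051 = 234.39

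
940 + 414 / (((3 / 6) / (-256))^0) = 1354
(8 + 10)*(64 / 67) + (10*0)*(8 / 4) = 1152 / 67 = 17.19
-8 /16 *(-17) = 17 /2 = 8.50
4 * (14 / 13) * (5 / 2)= 140 / 13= 10.77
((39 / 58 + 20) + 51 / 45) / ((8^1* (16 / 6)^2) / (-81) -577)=-0.04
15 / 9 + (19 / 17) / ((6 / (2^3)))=161 / 51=3.16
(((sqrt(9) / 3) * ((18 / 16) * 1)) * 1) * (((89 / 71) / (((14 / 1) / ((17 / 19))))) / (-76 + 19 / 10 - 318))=-22695 / 98736008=-0.00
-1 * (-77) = 77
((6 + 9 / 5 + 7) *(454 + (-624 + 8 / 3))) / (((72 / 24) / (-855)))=705812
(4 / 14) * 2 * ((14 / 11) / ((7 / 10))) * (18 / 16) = 90 / 77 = 1.17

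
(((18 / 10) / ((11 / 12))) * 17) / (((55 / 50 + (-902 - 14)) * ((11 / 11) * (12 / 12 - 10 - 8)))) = 216 / 100639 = 0.00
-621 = -621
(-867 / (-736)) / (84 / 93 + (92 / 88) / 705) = 1.30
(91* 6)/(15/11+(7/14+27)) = 12012/635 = 18.92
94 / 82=47 / 41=1.15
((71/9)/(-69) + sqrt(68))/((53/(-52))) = 3692/32913 - 104*sqrt(17)/53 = -7.98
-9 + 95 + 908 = 994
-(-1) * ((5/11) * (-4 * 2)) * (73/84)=-730/231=-3.16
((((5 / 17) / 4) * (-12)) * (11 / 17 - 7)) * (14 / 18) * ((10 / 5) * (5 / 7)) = 1800 / 289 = 6.23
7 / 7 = 1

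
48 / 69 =16 / 23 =0.70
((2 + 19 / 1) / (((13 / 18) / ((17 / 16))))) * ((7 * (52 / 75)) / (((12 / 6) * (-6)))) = -2499 / 200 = -12.50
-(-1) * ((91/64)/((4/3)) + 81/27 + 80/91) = 115211/23296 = 4.95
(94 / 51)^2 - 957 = -2480321 / 2601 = -953.60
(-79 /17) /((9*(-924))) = 79 /141372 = 0.00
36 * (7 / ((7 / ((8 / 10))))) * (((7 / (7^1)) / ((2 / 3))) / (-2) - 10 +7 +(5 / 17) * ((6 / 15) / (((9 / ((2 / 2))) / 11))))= -8828 / 85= -103.86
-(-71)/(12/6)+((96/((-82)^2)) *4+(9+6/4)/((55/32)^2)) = 39.11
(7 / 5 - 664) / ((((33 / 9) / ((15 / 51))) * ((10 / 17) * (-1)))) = 9939 / 110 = 90.35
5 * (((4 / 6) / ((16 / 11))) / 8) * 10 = 275 / 96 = 2.86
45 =45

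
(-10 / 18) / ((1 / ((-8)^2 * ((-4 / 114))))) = 640 / 513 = 1.25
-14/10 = -7/5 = -1.40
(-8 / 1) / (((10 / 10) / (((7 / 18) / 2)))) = -14 / 9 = -1.56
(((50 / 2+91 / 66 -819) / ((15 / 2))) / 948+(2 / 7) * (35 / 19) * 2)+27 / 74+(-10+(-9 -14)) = -10455521189 / 329889780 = -31.69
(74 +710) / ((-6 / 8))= -3136 / 3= -1045.33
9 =9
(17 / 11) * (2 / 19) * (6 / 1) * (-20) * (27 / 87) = -6.06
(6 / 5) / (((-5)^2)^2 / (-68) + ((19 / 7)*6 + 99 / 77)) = 2856 / 19945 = 0.14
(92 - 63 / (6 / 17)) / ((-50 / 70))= 1211 / 10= 121.10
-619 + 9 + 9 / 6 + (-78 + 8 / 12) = -4115 / 6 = -685.83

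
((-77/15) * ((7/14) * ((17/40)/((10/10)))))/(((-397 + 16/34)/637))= 2025023/1155600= 1.75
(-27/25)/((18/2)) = -3/25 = -0.12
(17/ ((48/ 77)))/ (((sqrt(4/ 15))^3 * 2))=6545 * sqrt(15)/ 256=99.02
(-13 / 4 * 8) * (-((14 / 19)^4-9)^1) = -29496298 / 130321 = -226.34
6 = 6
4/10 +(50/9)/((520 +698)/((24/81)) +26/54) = 891026/2220065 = 0.40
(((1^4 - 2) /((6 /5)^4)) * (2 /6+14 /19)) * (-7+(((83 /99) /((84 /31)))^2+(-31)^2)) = -492.40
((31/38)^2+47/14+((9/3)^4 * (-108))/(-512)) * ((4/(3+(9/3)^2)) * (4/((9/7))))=6827701/311904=21.89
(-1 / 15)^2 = 1 / 225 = 0.00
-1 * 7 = -7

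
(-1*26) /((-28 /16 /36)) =3744 /7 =534.86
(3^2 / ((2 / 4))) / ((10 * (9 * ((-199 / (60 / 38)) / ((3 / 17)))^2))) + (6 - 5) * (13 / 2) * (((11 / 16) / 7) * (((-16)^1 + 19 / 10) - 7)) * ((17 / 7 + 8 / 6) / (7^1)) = -9848197692103643 / 1360431097005120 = -7.24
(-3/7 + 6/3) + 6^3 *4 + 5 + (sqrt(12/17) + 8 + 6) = 885.41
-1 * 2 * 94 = -188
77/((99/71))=55.22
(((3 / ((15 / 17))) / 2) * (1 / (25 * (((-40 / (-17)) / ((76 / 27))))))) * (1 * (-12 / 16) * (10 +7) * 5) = -93347 / 18000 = -5.19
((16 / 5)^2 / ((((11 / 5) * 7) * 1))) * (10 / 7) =512 / 539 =0.95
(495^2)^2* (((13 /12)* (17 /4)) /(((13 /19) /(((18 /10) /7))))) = 103885885456.47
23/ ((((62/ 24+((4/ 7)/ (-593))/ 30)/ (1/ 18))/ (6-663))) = -209085870/ 643397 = -324.97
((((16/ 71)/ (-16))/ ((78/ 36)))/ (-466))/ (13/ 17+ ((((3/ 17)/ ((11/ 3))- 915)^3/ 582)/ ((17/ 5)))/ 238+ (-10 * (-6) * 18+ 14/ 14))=-1283194343893/ 50095684909711437490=-0.00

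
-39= -39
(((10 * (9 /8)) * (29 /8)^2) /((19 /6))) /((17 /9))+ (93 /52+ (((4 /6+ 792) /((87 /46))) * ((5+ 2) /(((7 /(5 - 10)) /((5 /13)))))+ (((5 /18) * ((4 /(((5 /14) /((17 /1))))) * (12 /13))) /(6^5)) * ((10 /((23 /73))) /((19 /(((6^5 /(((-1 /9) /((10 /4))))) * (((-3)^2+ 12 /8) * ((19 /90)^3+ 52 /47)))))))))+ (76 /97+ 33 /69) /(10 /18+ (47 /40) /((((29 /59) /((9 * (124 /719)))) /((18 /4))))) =-32925138145705217461587823 /1477958823312115098240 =-22277.44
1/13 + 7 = 92/13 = 7.08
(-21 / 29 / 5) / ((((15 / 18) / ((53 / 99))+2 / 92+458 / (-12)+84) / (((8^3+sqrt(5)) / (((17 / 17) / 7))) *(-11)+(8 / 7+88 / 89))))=11826738 *sqrt(5) / 50281505+538891658208 / 4475053945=120.95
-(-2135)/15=427/3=142.33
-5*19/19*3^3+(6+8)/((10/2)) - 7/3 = -2018/15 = -134.53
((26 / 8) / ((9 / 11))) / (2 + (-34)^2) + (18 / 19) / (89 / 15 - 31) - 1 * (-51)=1897317313 / 37227384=50.97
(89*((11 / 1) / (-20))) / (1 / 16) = -3916 / 5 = -783.20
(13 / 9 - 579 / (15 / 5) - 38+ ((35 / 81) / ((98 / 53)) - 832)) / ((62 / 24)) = -2407078 / 5859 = -410.83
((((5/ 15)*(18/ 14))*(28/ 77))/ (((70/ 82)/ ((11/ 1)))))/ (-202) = -246/ 24745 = -0.01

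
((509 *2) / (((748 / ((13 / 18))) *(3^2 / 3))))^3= 289723287113 / 8237512489536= 0.04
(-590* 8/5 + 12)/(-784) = 233/196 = 1.19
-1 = -1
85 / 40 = 2.12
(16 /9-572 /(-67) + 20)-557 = -317591 /603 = -526.68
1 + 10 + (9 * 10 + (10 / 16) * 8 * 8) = 141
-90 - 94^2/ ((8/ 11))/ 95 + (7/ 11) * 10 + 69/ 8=-1696251/ 8360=-202.90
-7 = -7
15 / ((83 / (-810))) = -146.39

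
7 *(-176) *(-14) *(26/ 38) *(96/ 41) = 21525504/ 779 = 27632.23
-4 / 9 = -0.44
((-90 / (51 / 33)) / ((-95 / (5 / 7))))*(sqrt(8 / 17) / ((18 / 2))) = 220*sqrt(34) / 38437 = 0.03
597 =597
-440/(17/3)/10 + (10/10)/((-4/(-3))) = -477/68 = -7.01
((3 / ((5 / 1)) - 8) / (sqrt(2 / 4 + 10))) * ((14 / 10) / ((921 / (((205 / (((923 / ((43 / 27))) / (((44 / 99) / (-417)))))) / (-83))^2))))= -1840036048 * sqrt(42) / 166504175457030316034883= -0.00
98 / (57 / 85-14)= -8330 / 1133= -7.35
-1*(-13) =13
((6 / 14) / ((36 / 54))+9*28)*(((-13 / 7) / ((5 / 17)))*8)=-3126708 / 245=-12762.07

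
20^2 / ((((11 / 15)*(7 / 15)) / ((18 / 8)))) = 202500 / 77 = 2629.87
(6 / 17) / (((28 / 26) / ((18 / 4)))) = 1.47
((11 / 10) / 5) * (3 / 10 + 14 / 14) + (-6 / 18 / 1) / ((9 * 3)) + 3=132583 / 40500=3.27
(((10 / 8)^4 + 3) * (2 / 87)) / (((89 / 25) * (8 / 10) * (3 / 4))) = 174125 / 2973312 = 0.06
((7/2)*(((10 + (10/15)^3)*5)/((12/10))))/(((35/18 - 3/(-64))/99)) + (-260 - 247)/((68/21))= 570031091/77996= 7308.47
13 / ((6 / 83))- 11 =1013 / 6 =168.83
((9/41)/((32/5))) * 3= 135/1312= 0.10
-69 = -69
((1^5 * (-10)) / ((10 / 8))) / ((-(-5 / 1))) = -8 / 5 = -1.60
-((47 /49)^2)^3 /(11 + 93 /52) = -560519197108 /9204455988665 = -0.06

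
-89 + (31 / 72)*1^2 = -6377 / 72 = -88.57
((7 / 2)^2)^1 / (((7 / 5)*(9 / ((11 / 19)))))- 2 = -983 / 684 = -1.44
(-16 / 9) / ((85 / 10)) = -32 / 153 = -0.21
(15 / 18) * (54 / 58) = 45 / 58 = 0.78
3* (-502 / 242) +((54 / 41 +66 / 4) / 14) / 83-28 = -394394263 / 11529364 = -34.21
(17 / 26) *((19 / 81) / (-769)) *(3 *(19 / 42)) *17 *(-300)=2608225 / 1889433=1.38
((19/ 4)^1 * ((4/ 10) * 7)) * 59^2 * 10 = 462973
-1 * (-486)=486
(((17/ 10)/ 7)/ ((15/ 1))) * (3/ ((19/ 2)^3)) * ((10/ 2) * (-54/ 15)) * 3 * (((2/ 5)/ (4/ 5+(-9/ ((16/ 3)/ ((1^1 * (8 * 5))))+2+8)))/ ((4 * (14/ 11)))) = 748/ 176447775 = 0.00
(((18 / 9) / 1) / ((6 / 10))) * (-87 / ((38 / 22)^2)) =-35090 / 361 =-97.20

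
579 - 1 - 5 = 573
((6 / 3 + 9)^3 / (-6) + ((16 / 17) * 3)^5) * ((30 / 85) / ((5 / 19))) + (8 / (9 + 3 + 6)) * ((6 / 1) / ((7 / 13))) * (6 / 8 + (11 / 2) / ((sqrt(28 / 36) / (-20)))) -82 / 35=-11440 * sqrt(7) / 49 -9371035187 / 168962983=-673.16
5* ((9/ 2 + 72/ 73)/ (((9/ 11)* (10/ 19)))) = 18601/ 292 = 63.70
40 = 40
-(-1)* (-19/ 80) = -19/ 80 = -0.24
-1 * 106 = -106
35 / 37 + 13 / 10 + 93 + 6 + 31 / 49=1847059 / 18130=101.88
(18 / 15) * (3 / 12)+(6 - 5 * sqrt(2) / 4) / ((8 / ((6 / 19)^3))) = 22197 / 68590 - 135 * sqrt(2) / 27436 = 0.32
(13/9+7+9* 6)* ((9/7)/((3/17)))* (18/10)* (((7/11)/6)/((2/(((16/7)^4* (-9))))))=-1408794624/132055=-10668.24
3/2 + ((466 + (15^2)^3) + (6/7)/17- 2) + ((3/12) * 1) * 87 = 5422169455/476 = 11391112.30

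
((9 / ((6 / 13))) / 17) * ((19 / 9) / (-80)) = -247 / 8160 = -0.03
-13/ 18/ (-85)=13/ 1530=0.01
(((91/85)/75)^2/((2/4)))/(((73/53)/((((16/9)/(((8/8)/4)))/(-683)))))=-56178304/18236708296875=-0.00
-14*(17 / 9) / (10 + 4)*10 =-170 / 9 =-18.89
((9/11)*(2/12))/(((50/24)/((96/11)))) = 1728/3025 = 0.57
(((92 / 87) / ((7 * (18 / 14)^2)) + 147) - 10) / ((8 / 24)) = 966083 / 2349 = 411.27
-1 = -1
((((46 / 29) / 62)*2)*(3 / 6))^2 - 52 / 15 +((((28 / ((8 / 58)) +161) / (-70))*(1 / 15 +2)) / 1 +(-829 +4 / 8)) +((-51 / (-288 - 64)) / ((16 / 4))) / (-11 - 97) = -863066477778161 / 1024152307200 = -842.71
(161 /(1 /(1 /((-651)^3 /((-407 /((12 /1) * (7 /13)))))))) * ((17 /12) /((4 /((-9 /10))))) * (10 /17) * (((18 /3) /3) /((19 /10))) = -608465 /83871913104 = -0.00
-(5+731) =-736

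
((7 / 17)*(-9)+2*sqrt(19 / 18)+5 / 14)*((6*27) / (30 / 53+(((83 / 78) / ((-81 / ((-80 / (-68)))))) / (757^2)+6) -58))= 6193848733404111 / 587238063737584 -44038238589657*sqrt(38) / 41945575981256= 4.08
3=3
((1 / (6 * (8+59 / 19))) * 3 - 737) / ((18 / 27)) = -932985 / 844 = -1105.43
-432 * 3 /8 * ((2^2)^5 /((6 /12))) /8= -41472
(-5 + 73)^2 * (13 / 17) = 3536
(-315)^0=1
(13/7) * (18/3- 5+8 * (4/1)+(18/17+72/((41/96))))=1836159/4879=376.34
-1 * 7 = -7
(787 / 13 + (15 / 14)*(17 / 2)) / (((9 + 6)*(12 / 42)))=25351 / 1560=16.25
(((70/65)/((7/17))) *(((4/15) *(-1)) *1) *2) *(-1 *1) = 272/195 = 1.39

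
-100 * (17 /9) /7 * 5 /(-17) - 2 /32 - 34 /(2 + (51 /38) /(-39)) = -9223541 /978768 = -9.42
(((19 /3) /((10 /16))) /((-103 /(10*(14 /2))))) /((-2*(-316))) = -266 /24411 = -0.01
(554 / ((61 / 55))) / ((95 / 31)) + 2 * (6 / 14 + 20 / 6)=4150316 / 24339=170.52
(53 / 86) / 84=53 / 7224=0.01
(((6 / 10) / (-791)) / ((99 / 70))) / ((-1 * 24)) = 1 / 44748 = 0.00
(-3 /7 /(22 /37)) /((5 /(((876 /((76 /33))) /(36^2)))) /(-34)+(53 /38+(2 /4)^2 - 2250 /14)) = 5234538 /1158854755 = 0.00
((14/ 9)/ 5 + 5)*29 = 6931/ 45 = 154.02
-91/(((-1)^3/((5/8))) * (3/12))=455/2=227.50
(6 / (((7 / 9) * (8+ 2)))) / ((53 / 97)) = 1.41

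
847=847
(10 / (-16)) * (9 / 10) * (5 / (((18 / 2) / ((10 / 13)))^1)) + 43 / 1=4447 / 104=42.76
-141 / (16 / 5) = -44.06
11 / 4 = 2.75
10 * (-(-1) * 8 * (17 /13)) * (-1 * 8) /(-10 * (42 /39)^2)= 3536 /49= 72.16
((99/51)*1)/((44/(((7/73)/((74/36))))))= 189/91834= 0.00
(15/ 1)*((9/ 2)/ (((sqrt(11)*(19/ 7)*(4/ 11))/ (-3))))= -2835*sqrt(11)/ 152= -61.86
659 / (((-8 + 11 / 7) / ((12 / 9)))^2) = 516656 / 18225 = 28.35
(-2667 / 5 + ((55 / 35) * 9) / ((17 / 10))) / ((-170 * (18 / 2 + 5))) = 312423 / 1416100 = 0.22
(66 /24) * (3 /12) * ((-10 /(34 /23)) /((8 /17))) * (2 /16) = -1.24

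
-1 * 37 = -37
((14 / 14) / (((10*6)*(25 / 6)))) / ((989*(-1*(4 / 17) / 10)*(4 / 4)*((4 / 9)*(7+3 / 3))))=-153 / 3164800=-0.00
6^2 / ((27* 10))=2 / 15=0.13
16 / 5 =3.20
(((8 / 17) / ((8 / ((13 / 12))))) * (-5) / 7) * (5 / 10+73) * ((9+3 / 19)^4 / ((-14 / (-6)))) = -22343006790 / 2215457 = -10085.06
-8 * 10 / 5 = -16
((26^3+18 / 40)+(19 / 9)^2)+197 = 28800209 / 1620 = 17777.91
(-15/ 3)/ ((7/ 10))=-50/ 7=-7.14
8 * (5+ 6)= 88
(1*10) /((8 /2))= 2.50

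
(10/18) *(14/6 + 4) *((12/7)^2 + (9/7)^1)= 2185/147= 14.86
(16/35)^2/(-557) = -256/682325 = -0.00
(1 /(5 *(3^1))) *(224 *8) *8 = 14336 /15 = 955.73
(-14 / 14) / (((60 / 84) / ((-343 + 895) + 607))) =-8113 / 5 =-1622.60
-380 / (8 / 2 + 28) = -95 / 8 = -11.88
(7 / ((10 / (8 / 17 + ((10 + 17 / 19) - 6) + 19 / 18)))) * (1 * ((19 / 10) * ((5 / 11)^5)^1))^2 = 387892421875 / 63494815423248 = 0.01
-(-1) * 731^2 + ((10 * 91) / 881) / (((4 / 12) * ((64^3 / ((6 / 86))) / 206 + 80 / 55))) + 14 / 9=26270003759091943 / 49161385800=534362.56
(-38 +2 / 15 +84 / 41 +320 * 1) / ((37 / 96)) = 5592704 / 7585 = 737.34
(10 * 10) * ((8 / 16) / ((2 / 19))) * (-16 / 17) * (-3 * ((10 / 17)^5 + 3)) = 99398218800 / 24137569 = 4117.99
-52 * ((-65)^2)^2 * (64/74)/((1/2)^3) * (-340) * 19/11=3771680047174.45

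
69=69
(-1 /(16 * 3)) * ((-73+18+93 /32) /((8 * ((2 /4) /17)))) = 28339 /6144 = 4.61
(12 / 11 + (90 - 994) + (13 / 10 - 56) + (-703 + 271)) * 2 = -152857 / 55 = -2779.22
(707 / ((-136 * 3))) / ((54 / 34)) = -707 / 648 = -1.09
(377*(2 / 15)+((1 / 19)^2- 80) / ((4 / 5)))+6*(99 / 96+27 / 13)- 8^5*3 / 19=-5862468083 / 1126320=-5204.98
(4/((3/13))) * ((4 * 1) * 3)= 208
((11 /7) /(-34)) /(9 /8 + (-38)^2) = -4 /125069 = -0.00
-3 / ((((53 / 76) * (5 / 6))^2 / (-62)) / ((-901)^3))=-10070829961344 / 25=-402833198453.76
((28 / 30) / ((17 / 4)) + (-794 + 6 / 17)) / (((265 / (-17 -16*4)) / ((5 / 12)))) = 455229 / 4505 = 101.05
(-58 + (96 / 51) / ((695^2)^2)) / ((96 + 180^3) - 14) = -115023383258109 / 11565962122048485625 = -0.00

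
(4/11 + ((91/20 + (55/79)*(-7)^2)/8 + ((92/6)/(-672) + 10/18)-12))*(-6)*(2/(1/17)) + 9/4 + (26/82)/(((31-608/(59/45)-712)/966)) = 287745968093641/224592389560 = 1281.19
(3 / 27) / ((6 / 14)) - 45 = -44.74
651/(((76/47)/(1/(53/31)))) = 948507/4028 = 235.48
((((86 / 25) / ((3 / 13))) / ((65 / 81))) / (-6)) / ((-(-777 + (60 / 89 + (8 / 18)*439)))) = -0.01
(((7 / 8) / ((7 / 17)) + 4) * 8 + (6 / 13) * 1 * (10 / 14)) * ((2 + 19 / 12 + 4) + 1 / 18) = 1234475 / 3276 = 376.82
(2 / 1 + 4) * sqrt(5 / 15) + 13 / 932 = 13 / 932 + 2 * sqrt(3) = 3.48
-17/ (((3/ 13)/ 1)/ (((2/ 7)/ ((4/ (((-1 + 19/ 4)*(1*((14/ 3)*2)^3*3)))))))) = -48128.89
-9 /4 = -2.25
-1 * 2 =-2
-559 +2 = -557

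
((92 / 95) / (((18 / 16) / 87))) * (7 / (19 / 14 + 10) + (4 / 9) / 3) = 23350336 / 407835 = 57.25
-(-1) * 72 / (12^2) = 1 / 2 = 0.50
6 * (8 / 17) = 48 / 17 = 2.82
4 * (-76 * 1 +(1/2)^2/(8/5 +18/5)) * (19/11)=-150081/286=-524.76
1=1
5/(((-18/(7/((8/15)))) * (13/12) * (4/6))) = -525/104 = -5.05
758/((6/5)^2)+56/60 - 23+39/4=92533/180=514.07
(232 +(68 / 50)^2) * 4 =584624 / 625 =935.40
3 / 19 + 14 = 269 / 19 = 14.16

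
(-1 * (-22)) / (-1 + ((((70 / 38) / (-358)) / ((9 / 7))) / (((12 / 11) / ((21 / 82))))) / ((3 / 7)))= -1325247264 / 60370567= -21.95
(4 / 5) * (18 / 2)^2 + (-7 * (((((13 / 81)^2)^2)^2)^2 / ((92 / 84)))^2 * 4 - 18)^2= 933606343720141419880164432778922972829737058464519007840991879561933658451962135857067016771160220234958069358872350674815893144 / 2401250884053861676646513263889235106468278853648740895352388004526279296344843777788017042089826372727981376329181763391088405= 388.80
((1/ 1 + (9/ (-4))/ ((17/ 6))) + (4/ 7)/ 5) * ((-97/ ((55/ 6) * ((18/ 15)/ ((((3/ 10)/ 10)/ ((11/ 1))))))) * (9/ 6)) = -332613/ 28798000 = -0.01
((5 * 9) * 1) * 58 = 2610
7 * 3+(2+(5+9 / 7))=205 / 7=29.29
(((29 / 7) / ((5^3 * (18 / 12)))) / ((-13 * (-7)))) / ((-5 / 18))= -348 / 398125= -0.00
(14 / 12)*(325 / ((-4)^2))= 2275 / 96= 23.70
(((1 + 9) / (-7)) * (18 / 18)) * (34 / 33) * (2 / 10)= -68 / 231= -0.29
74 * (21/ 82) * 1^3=777/ 41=18.95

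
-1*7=-7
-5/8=-0.62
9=9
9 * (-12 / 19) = -108 / 19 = -5.68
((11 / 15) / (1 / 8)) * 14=1232 / 15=82.13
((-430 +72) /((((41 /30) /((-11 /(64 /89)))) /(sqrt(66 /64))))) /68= 2628615*sqrt(66) /356864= 59.84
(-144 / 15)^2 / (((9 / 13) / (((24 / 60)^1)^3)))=26624 / 3125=8.52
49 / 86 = 0.57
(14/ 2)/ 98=1/ 14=0.07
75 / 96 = 25 / 32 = 0.78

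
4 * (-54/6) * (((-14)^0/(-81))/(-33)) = -4/297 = -0.01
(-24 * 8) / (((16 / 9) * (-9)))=12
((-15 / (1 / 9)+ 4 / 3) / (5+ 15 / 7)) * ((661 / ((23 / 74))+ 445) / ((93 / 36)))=-332062486 / 17825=-18629.03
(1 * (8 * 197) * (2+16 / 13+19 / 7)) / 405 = 23.13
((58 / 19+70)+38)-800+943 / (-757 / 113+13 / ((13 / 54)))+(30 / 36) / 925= -15082976927 / 22545210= -669.01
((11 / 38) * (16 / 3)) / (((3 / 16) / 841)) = 1184128 / 171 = 6924.73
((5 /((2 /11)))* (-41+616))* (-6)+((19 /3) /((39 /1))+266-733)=-11154995 /117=-95341.84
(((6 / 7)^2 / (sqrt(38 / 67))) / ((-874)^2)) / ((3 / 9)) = 27 * sqrt(2546) / 355584278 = 0.00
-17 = -17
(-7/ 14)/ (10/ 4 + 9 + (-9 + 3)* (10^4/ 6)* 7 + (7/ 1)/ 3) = 3/ 419917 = 0.00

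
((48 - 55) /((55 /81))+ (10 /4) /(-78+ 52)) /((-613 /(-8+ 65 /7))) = 267831 /12272260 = 0.02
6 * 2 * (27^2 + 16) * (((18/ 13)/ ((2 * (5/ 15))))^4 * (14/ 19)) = 66515155560/ 542659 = 122572.66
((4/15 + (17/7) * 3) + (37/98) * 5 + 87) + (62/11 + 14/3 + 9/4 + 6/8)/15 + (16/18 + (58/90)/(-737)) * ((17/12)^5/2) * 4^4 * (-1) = -580507375517/1053055080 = -551.26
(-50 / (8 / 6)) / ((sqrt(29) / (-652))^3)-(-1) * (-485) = -485 + 10393792800 * sqrt(29) / 841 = 66553958.76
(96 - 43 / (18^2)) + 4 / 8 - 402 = -99025 / 324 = -305.63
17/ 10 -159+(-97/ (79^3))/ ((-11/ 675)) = -8530399067/ 54234290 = -157.29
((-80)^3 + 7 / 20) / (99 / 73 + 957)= -249173163 / 466400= -534.25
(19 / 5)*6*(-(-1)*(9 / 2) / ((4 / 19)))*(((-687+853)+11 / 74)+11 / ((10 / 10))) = 127773423 / 1480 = 86333.39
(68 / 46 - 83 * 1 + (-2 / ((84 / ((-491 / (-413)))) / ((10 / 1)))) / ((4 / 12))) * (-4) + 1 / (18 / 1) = 329.54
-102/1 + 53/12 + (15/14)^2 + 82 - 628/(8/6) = -71359/147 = -485.44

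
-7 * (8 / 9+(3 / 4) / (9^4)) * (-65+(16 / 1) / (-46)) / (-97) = -9091313 / 2168532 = -4.19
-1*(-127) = 127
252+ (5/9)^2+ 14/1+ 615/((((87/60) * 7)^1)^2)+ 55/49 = 912591994/3337929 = 273.40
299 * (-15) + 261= -4224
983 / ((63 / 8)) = 7864 / 63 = 124.83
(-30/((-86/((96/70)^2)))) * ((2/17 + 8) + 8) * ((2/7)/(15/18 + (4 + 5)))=22726656/73966235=0.31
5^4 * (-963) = -601875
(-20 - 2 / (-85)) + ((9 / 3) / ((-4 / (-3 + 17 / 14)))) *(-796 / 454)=-12061113 / 540260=-22.32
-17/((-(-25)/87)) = -1479/25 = -59.16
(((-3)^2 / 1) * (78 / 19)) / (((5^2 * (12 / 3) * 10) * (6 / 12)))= 351 / 4750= 0.07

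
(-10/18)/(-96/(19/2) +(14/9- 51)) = 95/10183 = 0.01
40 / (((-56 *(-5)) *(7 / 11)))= 11 / 49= 0.22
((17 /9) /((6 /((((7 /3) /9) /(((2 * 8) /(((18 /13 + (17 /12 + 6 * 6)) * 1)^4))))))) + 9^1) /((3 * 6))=159870218828276231 /248684321193984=642.86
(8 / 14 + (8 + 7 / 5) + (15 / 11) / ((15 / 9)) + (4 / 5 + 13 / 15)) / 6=14387 / 6930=2.08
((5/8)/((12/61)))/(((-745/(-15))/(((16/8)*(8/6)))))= 305/1788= 0.17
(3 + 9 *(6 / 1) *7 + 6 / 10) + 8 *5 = 2108 / 5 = 421.60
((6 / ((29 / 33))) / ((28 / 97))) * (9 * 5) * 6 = 1296405 / 203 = 6386.23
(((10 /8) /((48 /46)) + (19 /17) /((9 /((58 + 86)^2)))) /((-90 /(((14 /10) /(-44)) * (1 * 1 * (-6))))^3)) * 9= -1442126693 /6516576000000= -0.00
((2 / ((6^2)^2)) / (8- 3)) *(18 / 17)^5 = 2916 / 7099285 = 0.00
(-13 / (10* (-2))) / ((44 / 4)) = 13 / 220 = 0.06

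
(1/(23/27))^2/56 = 729/29624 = 0.02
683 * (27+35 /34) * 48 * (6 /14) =393821.24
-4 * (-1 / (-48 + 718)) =2 / 335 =0.01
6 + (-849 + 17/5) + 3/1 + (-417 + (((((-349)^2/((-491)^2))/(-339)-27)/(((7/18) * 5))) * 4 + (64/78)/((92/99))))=-372971556237796/285089131145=-1308.26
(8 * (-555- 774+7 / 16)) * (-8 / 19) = 85028 / 19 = 4475.16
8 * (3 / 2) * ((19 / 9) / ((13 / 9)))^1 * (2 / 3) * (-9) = -1368 / 13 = -105.23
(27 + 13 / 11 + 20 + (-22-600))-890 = -1463.82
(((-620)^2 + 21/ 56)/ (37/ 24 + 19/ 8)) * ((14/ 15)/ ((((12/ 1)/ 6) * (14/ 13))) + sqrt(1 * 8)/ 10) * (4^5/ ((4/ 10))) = 2361755904 * sqrt(2)/ 47 + 5117137792/ 47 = 179939681.33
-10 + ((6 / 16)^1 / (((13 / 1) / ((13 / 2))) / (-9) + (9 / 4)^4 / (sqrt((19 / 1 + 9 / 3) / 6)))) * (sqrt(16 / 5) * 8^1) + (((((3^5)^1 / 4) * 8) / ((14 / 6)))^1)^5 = 155713536 * sqrt(5) / 52287348095 + 1632586752 * sqrt(165) / 52287348095 + 6588516226860698 / 16807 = 392010247329.54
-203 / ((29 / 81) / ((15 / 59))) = -8505 / 59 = -144.15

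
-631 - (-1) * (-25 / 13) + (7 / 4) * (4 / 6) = -49277 / 78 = -631.76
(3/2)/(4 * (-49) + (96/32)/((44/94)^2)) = -726/88237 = -0.01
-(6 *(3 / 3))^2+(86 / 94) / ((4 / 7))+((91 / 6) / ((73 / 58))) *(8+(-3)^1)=1064387 / 41172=25.85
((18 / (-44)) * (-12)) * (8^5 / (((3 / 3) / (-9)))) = -15925248 / 11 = -1447749.82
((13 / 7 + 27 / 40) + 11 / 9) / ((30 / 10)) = 9461 / 7560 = 1.25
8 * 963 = 7704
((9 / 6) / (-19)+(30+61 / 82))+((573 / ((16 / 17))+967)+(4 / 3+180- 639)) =42956333 / 37392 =1148.81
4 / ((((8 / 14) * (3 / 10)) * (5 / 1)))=4.67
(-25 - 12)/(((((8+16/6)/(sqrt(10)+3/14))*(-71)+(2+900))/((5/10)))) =-59660613/2758151692 - 6178704*sqrt(10)/3447689615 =-0.03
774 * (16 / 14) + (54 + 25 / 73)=479785 / 511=938.91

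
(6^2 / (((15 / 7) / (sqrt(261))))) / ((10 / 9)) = 244.27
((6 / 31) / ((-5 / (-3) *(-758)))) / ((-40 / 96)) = 108 / 293725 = 0.00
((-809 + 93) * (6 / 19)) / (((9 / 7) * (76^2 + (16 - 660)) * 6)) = -1253 / 219393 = -0.01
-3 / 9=-0.33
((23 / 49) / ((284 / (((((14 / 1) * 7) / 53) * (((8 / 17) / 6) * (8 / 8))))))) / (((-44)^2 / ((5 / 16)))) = 115 / 2972348544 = 0.00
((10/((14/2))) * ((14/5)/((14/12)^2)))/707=144/34643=0.00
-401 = -401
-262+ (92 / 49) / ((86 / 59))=-260.71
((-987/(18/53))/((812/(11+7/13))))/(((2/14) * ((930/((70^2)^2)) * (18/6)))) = -261663981250/105183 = -2487702.21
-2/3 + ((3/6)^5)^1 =-61/96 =-0.64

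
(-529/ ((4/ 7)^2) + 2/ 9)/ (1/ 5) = -1166285/ 144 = -8099.20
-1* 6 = -6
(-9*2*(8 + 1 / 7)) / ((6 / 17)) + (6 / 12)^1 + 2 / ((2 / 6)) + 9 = -5597 / 14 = -399.79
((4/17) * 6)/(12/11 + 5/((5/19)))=264/3757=0.07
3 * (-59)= -177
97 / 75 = 1.29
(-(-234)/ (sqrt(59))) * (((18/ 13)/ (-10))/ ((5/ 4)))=-648 * sqrt(59)/ 1475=-3.37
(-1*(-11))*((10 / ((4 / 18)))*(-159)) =-78705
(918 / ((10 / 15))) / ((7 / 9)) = 12393 / 7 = 1770.43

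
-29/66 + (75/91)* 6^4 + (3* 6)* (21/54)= 6454603/6006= 1074.69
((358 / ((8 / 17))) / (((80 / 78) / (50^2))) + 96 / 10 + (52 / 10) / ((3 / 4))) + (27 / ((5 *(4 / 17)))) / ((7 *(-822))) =106698991411 / 57540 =1854344.65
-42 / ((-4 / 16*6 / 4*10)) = 56 / 5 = 11.20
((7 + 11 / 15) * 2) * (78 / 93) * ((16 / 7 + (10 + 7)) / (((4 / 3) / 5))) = 203580 / 217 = 938.16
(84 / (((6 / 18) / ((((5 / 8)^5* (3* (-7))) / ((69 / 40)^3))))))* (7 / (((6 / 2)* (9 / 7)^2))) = -6565234375 / 47305296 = -138.78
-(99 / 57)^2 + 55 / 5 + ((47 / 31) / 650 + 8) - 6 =72637567 / 7274150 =9.99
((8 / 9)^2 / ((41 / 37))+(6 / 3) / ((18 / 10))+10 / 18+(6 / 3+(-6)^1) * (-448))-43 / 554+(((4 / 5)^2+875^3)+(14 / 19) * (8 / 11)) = 6440065109679640921 / 9613132650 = 669923670.48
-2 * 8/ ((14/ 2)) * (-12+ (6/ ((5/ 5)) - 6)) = 192/ 7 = 27.43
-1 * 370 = -370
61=61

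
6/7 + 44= 314/7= 44.86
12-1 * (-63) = 75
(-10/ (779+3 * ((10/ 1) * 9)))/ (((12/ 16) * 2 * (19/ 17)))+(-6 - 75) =-4843573/ 59793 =-81.01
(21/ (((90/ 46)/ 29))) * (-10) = -9338/ 3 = -3112.67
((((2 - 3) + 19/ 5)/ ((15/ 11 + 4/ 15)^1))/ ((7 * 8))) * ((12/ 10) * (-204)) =-10098/ 1345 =-7.51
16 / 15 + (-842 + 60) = -11714 / 15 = -780.93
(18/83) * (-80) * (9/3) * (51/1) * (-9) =1982880/83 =23890.12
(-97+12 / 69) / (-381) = 2227 / 8763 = 0.25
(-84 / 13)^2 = 7056 / 169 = 41.75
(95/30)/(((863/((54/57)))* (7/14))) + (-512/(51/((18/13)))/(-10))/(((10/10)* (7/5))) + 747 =748.00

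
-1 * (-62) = 62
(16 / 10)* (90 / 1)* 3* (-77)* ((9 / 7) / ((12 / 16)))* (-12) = 684288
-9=-9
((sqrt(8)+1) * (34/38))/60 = 0.06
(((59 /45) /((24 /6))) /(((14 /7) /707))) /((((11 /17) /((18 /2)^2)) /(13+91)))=82967157 /55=1508493.76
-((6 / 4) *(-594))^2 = -793881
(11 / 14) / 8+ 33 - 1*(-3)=4043 / 112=36.10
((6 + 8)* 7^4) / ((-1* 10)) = -16807 / 5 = -3361.40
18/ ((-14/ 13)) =-117/ 7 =-16.71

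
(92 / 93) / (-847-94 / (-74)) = -851 / 727539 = -0.00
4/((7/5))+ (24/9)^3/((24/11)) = 6548/567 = 11.55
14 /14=1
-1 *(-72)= 72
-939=-939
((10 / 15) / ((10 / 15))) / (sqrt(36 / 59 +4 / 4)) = sqrt(5605) / 95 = 0.79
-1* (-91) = 91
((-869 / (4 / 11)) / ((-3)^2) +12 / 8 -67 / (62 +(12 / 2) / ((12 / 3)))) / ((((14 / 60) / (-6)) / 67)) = 58000895 / 127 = 456699.96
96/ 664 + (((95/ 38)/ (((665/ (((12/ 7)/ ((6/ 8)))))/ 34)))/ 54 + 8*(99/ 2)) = 826515848/ 2086371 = 396.15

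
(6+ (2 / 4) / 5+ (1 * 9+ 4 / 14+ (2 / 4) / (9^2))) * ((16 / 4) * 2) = 349088 / 2835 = 123.14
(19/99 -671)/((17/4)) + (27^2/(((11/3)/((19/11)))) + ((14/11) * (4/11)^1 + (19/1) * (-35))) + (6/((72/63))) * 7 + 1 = -32672569/74052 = -441.21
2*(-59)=-118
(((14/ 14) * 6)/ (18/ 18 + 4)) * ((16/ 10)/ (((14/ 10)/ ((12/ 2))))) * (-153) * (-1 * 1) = 44064/ 35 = 1258.97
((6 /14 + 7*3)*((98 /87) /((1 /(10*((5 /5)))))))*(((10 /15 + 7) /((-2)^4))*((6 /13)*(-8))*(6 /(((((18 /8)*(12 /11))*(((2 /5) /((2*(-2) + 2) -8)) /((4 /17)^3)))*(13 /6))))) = 11334400000 /72235839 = 156.91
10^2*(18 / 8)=225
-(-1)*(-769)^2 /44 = 591361 /44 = 13440.02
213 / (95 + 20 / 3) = 639 / 305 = 2.10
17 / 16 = 1.06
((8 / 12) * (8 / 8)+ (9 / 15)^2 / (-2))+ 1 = 223 / 150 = 1.49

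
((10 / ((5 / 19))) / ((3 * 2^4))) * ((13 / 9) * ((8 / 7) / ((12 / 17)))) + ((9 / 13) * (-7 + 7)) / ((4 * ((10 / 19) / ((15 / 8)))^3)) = 4199 / 2268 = 1.85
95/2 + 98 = 145.50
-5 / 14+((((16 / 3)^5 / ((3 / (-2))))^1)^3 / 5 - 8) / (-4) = 32281802173545071563 / 27119434230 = 1190356771.45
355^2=126025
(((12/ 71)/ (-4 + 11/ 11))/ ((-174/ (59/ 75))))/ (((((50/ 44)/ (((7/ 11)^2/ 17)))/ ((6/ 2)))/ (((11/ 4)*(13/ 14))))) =5369/ 131261250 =0.00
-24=-24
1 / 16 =0.06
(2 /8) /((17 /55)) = 55 /68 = 0.81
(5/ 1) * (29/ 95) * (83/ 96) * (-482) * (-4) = 580087/ 228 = 2544.24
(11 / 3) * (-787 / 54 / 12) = -8657 / 1944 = -4.45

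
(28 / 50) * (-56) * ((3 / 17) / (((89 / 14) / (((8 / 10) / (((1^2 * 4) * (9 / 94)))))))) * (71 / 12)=-18313456 / 1702125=-10.76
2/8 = 1/4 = 0.25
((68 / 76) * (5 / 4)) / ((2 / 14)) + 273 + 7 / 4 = 5369 / 19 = 282.58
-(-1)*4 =4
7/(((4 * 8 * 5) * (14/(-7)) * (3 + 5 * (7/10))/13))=-7/160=-0.04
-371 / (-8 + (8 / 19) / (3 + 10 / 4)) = 77539 / 1656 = 46.82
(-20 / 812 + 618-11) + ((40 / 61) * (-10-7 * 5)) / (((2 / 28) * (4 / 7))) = -115.98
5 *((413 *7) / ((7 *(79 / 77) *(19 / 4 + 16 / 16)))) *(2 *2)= 2544080 / 1817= 1400.15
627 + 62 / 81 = 50849 / 81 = 627.77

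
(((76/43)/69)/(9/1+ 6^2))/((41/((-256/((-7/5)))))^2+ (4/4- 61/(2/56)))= -0.00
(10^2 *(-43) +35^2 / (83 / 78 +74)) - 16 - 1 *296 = -5381542 / 1171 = -4595.68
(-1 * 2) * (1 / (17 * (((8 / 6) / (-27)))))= 81 / 34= 2.38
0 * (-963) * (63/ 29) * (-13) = 0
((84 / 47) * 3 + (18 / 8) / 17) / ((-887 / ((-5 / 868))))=87795 / 2460651536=0.00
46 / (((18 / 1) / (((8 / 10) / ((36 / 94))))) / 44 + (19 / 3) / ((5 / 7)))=1426920 / 281119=5.08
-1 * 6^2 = -36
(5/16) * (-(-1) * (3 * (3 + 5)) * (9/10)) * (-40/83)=-270/83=-3.25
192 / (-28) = -48 / 7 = -6.86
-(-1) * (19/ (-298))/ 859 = -19/ 255982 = -0.00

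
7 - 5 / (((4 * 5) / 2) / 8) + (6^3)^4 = 2176782339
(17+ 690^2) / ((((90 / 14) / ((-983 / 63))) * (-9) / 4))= 1872092044 / 3645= 513605.50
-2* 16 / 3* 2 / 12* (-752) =12032 / 9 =1336.89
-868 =-868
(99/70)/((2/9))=891/140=6.36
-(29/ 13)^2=-4.98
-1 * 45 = -45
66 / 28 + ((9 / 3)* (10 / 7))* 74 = 639 / 2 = 319.50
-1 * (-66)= 66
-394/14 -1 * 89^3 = -4934980/7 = -704997.14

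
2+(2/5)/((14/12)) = 2.34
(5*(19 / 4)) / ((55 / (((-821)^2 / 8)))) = 12806779 / 352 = 36382.89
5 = 5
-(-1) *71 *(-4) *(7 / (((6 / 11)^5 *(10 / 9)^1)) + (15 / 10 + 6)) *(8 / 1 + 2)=-84643147 / 216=-391866.42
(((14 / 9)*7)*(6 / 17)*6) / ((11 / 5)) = 1960 / 187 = 10.48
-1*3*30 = -90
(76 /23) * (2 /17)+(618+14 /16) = 619.26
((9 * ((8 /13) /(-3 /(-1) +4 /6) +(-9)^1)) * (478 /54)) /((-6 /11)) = 100619 /78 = 1289.99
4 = 4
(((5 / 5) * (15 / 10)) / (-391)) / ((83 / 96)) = -144 / 32453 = -0.00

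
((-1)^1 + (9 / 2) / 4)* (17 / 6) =17 / 48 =0.35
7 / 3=2.33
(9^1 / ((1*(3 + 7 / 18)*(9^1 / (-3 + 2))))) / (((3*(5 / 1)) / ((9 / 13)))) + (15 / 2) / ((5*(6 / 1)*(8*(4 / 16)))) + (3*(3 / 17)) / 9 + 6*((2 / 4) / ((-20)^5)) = 7342439557 / 43139200000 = 0.17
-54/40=-27/20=-1.35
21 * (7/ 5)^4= 50421/ 625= 80.67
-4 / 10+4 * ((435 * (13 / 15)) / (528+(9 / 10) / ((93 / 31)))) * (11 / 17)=649778 / 449055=1.45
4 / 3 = 1.33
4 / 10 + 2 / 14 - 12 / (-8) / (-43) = 1529 / 3010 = 0.51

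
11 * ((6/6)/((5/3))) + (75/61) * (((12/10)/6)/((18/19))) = 12553/1830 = 6.86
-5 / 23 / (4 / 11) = -55 / 92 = -0.60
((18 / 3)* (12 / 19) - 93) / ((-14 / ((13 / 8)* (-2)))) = -22035 / 1064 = -20.71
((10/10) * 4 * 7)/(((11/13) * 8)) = 91/22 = 4.14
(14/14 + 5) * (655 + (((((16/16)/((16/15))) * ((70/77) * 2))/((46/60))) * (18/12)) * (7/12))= 3941.67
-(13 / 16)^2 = -169 / 256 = -0.66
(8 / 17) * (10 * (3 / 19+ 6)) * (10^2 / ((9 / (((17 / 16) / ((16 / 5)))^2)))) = 690625 / 19456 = 35.50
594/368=297/184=1.61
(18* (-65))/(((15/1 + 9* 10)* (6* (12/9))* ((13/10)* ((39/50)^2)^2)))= -15625000/5398029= -2.89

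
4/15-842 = -12626/15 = -841.73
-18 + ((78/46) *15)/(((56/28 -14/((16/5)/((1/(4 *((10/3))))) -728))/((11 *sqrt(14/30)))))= -18 + 441012 *sqrt(105)/47771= 76.60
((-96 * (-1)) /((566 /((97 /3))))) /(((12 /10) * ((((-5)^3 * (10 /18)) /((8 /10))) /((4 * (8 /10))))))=-148992 /884375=-0.17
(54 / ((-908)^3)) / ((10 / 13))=-0.00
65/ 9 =7.22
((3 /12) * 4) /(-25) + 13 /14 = 311 /350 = 0.89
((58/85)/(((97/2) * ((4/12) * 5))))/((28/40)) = 696/57715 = 0.01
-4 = -4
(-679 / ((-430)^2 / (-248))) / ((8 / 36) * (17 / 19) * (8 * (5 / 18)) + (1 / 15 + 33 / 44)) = 259155288 / 358123565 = 0.72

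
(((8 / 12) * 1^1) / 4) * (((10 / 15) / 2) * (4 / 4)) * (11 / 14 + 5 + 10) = 221 / 252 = 0.88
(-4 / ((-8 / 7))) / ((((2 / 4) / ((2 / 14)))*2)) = 1 / 2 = 0.50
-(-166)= 166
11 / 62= 0.18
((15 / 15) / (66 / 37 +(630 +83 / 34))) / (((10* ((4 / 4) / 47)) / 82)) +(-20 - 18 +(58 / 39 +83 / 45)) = -15897669833 / 466745175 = -34.06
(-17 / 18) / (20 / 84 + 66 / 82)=-4879 / 5388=-0.91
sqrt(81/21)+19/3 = 3*sqrt(21)/7+19/3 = 8.30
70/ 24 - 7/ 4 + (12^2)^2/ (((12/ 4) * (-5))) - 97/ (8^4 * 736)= -62459151791/ 45219840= -1381.23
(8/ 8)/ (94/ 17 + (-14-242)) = -17/ 4258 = -0.00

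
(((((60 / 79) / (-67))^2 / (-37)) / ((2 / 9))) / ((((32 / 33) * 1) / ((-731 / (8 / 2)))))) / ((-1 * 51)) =-957825 / 16585382608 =-0.00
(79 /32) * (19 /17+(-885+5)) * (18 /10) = -10623051 /2720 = -3905.53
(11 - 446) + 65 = -370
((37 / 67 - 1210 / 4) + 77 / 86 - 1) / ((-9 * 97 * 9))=290071 / 7545339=0.04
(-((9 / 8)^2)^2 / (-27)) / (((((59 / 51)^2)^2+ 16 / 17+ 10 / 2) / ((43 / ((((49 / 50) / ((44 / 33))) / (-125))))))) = -73634984634375 / 1312368684032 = -56.11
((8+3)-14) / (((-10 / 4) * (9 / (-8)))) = -16 / 15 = -1.07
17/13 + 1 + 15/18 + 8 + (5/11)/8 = 38431/3432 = 11.20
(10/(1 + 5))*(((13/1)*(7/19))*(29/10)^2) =76531/1140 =67.13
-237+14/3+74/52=-18011/78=-230.91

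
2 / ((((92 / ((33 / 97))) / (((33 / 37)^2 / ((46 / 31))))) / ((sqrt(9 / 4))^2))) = 10026423 / 1123959952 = 0.01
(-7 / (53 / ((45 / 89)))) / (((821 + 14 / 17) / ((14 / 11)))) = -24990 / 241637759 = -0.00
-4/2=-2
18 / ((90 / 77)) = 77 / 5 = 15.40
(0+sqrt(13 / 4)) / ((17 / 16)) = 8 * sqrt(13) / 17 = 1.70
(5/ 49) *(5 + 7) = 60/ 49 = 1.22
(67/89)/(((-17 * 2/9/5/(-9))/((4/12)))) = 9045/3026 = 2.99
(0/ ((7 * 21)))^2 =0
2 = 2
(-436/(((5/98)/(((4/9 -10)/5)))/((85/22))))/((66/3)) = 15617084/5445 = 2868.15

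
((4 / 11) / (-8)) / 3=-1 / 66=-0.02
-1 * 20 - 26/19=-406/19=-21.37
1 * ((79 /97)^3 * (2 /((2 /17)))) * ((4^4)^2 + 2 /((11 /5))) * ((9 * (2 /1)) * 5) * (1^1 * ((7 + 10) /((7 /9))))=83203726089756060 /70275821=1183959502.80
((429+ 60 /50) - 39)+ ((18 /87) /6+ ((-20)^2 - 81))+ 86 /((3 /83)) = 1343962 /435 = 3089.57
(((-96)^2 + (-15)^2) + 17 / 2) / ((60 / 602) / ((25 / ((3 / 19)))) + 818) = 540416905 / 46781456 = 11.55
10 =10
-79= -79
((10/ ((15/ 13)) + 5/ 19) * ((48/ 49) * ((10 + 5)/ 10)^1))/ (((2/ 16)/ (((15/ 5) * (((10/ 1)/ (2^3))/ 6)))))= 61080/ 931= 65.61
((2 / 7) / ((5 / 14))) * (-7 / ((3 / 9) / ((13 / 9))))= -364 / 15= -24.27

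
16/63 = 0.25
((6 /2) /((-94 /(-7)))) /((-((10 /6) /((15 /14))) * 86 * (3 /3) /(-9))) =243 /16168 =0.02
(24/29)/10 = 12/145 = 0.08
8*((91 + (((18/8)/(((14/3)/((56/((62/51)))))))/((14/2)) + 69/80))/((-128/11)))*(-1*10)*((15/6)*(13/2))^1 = 1179616295/111104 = 10617.23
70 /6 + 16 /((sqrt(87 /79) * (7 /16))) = 35 /3 + 256 * sqrt(6873) /609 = 46.52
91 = 91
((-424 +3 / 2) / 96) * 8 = -845 / 24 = -35.21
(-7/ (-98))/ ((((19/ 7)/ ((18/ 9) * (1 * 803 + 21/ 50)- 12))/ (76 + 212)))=5741424/ 475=12087.21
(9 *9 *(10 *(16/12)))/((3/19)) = 6840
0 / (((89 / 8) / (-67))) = 0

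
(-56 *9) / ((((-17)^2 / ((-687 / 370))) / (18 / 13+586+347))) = 3025.61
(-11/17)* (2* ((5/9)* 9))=-110/17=-6.47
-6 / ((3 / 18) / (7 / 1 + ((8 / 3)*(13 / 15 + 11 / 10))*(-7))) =1069.60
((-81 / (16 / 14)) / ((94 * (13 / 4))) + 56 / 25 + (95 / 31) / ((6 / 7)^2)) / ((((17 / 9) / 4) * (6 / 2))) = 105335356 / 24149775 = 4.36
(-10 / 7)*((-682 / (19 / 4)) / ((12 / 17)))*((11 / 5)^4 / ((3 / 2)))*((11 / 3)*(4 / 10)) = 14937802352 / 2244375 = 6655.66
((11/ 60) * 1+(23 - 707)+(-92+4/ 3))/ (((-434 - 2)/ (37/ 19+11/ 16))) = 4.68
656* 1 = 656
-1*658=-658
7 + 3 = 10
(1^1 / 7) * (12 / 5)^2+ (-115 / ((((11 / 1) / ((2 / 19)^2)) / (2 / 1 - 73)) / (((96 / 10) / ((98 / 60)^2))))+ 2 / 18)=65494619963 / 2145233475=30.53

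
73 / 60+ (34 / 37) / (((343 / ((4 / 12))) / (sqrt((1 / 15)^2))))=555893 / 456876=1.22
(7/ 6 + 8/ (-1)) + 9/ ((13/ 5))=-263/ 78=-3.37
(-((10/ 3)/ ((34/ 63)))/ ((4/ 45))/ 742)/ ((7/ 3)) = -2025/ 50456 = -0.04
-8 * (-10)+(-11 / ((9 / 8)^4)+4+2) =519190 / 6561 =79.13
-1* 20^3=-8000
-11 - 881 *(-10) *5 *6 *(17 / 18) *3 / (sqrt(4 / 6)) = -11 + 374425 *sqrt(6) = 917139.20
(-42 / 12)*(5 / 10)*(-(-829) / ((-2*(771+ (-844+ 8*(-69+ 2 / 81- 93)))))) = -67149 / 126712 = -0.53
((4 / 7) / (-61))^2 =16 / 182329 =0.00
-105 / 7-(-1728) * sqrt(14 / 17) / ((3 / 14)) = -15 + 8064 * sqrt(238) / 17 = 7302.96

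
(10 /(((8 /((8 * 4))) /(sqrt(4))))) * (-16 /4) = -320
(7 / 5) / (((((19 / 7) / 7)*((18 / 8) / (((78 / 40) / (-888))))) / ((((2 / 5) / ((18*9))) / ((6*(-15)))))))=4459 / 46123830000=0.00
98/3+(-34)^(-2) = 113291/3468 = 32.67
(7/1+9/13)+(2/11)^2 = 12152/1573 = 7.73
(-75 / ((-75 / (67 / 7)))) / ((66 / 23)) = 1541 / 462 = 3.34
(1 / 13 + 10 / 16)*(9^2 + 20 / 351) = 2076923 / 36504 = 56.90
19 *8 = 152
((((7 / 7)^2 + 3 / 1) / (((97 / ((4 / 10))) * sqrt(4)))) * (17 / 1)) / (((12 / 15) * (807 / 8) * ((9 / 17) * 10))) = 1156 / 3522555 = 0.00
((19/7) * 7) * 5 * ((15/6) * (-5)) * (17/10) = -8075/4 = -2018.75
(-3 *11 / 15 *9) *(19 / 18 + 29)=-5951 / 10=-595.10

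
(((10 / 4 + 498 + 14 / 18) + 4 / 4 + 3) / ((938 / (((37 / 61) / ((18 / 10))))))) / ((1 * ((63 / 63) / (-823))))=-1384759225 / 9269316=-149.39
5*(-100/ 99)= -500/ 99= -5.05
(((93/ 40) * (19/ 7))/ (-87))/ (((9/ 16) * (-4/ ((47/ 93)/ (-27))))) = -893/ 1479870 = -0.00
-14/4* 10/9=-35/9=-3.89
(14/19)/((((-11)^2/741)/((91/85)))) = 4.83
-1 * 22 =-22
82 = 82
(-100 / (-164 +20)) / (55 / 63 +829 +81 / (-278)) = 24325 / 29058586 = 0.00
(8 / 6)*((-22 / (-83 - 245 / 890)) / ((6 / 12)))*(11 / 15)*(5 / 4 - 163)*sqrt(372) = -111480688*sqrt(93) / 667035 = -1611.73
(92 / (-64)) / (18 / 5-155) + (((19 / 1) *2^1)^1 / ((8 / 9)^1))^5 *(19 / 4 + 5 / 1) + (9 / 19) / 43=3526655964308505169 / 2533249024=1392147369.21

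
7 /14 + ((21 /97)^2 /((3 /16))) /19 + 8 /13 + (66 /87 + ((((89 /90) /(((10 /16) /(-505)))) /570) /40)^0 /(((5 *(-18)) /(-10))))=2424184813 /1213140006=2.00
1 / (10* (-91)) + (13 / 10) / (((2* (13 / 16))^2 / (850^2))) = 323679999 / 910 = 355692.31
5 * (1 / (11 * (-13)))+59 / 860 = 4137 / 122980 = 0.03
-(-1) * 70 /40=7 /4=1.75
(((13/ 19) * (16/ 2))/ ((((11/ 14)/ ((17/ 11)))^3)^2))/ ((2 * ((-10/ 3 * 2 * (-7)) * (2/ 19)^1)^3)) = 1049063958406737/ 784607094180250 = 1.34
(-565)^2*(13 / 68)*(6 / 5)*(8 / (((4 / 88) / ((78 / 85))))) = 11827717.04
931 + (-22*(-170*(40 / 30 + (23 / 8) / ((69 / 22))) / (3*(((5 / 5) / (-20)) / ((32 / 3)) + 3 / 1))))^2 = 877894.37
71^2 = 5041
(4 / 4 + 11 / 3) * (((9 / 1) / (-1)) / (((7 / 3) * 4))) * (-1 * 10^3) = 4500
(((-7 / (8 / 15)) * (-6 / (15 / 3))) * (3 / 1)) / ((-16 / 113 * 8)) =-21357 / 512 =-41.71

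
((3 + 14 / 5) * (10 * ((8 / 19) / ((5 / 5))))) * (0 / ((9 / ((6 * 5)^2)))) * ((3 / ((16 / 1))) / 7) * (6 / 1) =0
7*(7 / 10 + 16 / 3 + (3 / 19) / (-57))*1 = 42.21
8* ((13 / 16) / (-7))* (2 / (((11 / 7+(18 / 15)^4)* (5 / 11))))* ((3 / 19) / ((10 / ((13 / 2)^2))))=-1812525 / 2423944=-0.75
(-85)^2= 7225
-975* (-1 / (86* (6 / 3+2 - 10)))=-325 / 172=-1.89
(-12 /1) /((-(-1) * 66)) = -2 /11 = -0.18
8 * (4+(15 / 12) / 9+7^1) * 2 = 1604 / 9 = 178.22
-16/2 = -8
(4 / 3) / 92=1 / 69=0.01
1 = 1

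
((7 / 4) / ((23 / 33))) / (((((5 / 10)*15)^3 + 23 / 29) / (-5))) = -66990 / 2255357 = -0.03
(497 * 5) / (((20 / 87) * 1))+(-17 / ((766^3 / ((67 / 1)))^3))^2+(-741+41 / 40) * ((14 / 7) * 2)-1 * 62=321000298164921059856519570733963231686639711482044494173 / 41218089481040474566988266432194152646319533731348480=7787.85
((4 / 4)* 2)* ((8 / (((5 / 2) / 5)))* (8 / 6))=128 / 3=42.67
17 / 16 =1.06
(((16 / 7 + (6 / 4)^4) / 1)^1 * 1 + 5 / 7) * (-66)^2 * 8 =280962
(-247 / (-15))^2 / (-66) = -61009 / 14850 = -4.11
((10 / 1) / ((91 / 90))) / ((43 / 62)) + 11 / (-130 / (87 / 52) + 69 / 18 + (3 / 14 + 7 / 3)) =799134671 / 56652414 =14.11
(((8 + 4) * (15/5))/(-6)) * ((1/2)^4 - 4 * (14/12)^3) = 2717/72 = 37.74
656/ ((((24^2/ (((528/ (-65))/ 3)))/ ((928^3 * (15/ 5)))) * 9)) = -821492004.90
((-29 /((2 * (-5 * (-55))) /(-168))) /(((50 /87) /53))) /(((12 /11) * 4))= 936033 /5000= 187.21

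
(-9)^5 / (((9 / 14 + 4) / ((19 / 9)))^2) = -51581124 / 4225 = -12208.55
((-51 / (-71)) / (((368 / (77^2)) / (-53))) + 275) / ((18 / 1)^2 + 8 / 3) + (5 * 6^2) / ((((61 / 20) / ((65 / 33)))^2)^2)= 30.27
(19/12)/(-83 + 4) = -19/948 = -0.02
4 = 4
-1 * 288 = -288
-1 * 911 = -911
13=13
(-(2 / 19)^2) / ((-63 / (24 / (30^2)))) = 8 / 1705725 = 0.00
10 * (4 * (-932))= -37280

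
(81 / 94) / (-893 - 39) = -81 / 87608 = -0.00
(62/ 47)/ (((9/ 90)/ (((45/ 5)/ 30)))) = 186/ 47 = 3.96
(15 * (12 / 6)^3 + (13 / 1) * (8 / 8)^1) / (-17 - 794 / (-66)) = -4389 / 164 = -26.76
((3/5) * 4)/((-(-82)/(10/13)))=12/533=0.02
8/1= 8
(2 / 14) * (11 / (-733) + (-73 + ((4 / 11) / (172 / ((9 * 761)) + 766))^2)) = -44563760357769518748 / 4272359026558589659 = -10.43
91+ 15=106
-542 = -542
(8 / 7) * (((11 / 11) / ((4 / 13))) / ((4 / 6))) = 39 / 7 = 5.57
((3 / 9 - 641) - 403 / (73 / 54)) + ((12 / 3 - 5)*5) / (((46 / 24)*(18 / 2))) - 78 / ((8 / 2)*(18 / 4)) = -4751903 / 5037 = -943.40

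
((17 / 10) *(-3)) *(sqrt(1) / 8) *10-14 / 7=-67 / 8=-8.38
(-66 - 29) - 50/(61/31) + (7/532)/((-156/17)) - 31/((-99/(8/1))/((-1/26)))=-2876050237/23866128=-120.51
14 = 14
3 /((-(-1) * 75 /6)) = 6 /25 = 0.24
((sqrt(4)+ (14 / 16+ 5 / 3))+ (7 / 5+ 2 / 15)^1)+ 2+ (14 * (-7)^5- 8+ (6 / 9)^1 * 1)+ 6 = -28234951 / 120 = -235291.26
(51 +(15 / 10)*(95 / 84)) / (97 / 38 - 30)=-56069 / 29204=-1.92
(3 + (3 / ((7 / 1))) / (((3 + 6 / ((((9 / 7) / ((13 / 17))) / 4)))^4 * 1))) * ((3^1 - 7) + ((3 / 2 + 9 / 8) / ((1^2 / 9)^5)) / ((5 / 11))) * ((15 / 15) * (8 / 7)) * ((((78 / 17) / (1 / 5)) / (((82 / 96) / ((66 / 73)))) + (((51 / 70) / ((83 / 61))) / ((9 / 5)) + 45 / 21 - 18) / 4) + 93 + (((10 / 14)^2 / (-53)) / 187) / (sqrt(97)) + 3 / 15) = 2897310016545518911143468165751 / 21815817554997468951725 - 862805812679081595480 * sqrt(97) / 1390544860074089834807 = 132807760.97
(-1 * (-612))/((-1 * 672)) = -51/56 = -0.91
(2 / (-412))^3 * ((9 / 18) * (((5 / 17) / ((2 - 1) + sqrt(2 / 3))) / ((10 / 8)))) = -0.00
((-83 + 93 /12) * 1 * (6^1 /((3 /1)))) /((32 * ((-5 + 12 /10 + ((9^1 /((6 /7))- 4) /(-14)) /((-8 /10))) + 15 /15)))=10535 /4972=2.12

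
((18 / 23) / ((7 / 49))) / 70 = 9 / 115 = 0.08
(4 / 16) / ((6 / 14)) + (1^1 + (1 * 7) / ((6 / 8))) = 131 / 12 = 10.92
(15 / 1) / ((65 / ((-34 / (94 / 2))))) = -102 / 611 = -0.17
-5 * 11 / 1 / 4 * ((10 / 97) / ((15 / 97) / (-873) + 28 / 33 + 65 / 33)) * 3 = -2640825 / 1749964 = -1.51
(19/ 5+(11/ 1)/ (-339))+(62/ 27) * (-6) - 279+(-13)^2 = -120.01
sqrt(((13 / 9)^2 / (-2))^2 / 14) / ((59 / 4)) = 169*sqrt(14) / 33453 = 0.02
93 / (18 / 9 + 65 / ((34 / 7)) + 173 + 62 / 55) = 0.49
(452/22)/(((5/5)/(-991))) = -223966/11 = -20360.55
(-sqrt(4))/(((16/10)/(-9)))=45/4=11.25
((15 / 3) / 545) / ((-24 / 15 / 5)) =-25 / 872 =-0.03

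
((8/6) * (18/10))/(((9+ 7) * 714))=1/4760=0.00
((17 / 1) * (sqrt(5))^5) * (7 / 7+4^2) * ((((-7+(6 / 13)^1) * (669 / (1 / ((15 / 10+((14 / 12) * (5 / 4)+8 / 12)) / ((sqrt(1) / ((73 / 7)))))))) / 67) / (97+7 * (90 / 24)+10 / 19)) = -16525604466375 * sqrt(5) / 114708958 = -322140.27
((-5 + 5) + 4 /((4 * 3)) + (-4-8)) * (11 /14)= -55 /6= -9.17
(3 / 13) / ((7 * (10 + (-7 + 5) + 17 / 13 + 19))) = 3 / 2576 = 0.00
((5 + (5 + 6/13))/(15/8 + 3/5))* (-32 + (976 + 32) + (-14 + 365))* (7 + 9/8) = 45573.74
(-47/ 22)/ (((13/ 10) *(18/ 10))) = -1175/ 1287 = -0.91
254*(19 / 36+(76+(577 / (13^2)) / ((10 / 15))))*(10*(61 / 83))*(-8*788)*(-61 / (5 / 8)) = 11838865347928832 / 126243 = 93778390468.61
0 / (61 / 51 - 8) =0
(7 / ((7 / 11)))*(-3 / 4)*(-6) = 99 / 2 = 49.50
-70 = -70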